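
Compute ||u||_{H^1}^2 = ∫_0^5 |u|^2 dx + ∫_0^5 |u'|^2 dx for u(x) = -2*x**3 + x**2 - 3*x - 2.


||u||_{H^1}^2 = 2660855/42

The H^1 norm (squared) on an interval (0, L) is
  ||u||_{H^1}^2 = ∫_0^L u(x)^2 dx + ∫_0^L u'(x)^2 dx.
Compute u'(x) = -6*x**2 + 2*x - 3.
Then u(x)^2 = 4*x**6 - 4*x**5 + 13*x**4 + 2*x**3 + 5*x**2 + 12*x + 4 and u'(x)^2 = 36*x**4 - 24*x**3 + 40*x**2 - 12*x + 9.
Integrate each monomial from 0 to 5 using ∫_0^5 c·x^n dx = c·5^(n+1)/(n+1):
  ∫_0^5 u(x)^2 dx = ∫_0^5 (4*x^6 - 4*x^5 + 13*x^4 + 2*x^3 + 5*x^2 + 12*x + 4) dx. Term by term:
    ∫_0^5 4*x^6 dx = 312500/7;  ∫_0^5 -4*x^5 dx = -31250/3;  ∫_0^5 13*x^4 dx = 8125;
    ∫_0^5 2*x^3 dx = 625/2;  ∫_0^5 5*x^2 dx = 625/3;  ∫_0^5 12*x dx = 150;
    ∫_0^5 4 dx = 20.
  Sum: 312500/7 − 31250/3 + 8125 + 625/2 + 625/3 + 150 + 20 = 1807765/42.
  ∫_0^5 u'(x)^2 dx = ∫_0^5 (36*x^4 - 24*x^3 + 40*x^2 - 12*x + 9) dx. Term by term:
    ∫_0^5 36*x^4 dx = 22500;  ∫_0^5 -24*x^3 dx = -3750;  ∫_0^5 40*x^2 dx = 5000/3;
    ∫_0^5 -12*x dx = -150;  ∫_0^5 9 dx = 45.
  Sum: 22500 − 3750 + 5000/3 − 150 + 45 = 60935/3.
Adding: ||u||_{H^1}^2 = 1807765/42 + 60935/3 = 2660855/42.


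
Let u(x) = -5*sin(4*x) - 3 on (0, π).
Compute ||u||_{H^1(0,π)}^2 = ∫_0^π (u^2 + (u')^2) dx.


||u||_{H^1(0,π)}^2 = 443*π/2

u'(x) = -20*cos(4*x).
Expand u² and (u')² and integrate term by term on (0, π), using: for integers n ≥ 1, ∫_0^π sin²(nx) dx = ∫_0^π cos²(nx) dx = π/2; for n ≠ n', ∫_0^π sin(nx)sin(n'x) dx = ∫_0^π cos(nx)cos(n'x) dx = 0; and by product-to-sum, ∫_0^π sin(nx)cos(n'x) dx = ½∫_0^π [sin((n+n')x) + sin((n−n')x)] dx, which is 0 when n+n' is even and 2n/(n²−n'²) when n+n' is odd (it need not vanish on (0, π)). For the constant mode: ∫_0^π 1 dx = π, ∫_0^π cos(nx) dx = 0, ∫_0^π sin(nx) dx = (1−(−1)^n)/n.
  u² squared terms: (-3)²·∫1 dx = 9·π = 9*π;  (-5)²·∫sin(4x)² dx = 25·π/2 = 25*π/2.
  u² cross terms: 2·(-3)·(-5)·∫1·sin(4x) dx = 30·(0) = 0.
  So ∫_0^π u² dx = 9*π + 25*π/2 + 0 = 43*π/2.
  (u')² squared terms: (-20)²·∫cos(4x)² dx = 400·π/2 = 200*π.
  So ∫_0^π (u')² dx = 200*π.
||u||_{H^1}^2 = (43*π/2) + (200*π) = 443*π/2.


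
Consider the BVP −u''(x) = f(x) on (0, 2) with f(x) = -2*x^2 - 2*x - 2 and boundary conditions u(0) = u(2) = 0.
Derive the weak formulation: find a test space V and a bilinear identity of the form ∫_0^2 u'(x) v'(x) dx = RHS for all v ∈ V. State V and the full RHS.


V = H^1_0(0, 2) (so v(0) = v(2) = 0); weak form: ∫_0^2 u'v' dx = ∫_0^2 (-2*x^2 - 2*x - 2) v dx for all v ∈ V.

Multiply both sides by a test function v and integrate from 0 to 2:
  ∫_0^2 −u''(x) v(x) dx = ∫_0^2 f(x) v(x) dx.
Integrate the LHS by parts once:
  ∫_0^2 −u'' v dx = −[u'(x) v(x)]_0^2 + ∫_0^2 u'(x) v'(x) dx.
Thus ∫_0^2 u'(x) v'(x) dx = ∫_0^2 f(x) v(x) dx + [u'(x) v(x)]_0^2.
Choose V so that boundary terms are either known or forced to vanish.
u is Dirichlet: u(0) = u(2) = 0. Let V = H^1_0(0, 2); then v(0) = v(2) = 0, and [u' v]_0^2 = 0.
Weak formulation: find u (satisfying any essential BC) such that ∫_0^2 u'(x) v'(x) dx = ∫_0^2 f v dx for all v ∈ V.
Substituting f(x) = -2*x^2 - 2*x - 2, the right-hand side is ∫_0^2 (-2*x^2 - 2*x - 2) v dx.


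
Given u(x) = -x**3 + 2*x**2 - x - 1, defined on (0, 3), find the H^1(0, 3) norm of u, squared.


||u||_{H^1}^2 = 2505/14

The H^1 norm (squared) on an interval (0, L) is
  ||u||_{H^1}^2 = ∫_0^L u(x)^2 dx + ∫_0^L u'(x)^2 dx.
Compute u'(x) = -3*x**2 + 4*x - 1.
Then u(x)^2 = x**6 - 4*x**5 + 6*x**4 - 2*x**3 - 3*x**2 + 2*x + 1 and u'(x)^2 = 9*x**4 - 24*x**3 + 22*x**2 - 8*x + 1.
Integrate each monomial from 0 to 3 using ∫_0^3 c·x^n dx = c·3^(n+1)/(n+1):
  ∫_0^3 u(x)^2 dx = ∫_0^3 (x^6 - 4*x^5 + 6*x^4 - 2*x^3 - 3*x^2 + 2*x + 1) dx. Term by term:
    ∫_0^3 x^6 dx = 2187/7;  ∫_0^3 -4*x^5 dx = -486;  ∫_0^3 6*x^4 dx = 1458/5;
    ∫_0^3 -2*x^3 dx = -81/2;  ∫_0^3 -3*x^2 dx = -27;  ∫_0^3 2*x dx = 9;
    ∫_0^3 1 dx = 3.
  Sum: 2187/7 − 486 + 1458/5 − 81/2 − 27 + 9 + 3 = 4377/70.
  ∫_0^3 u'(x)^2 dx = ∫_0^3 (9*x^4 - 24*x^3 + 22*x^2 - 8*x + 1) dx. Term by term:
    ∫_0^3 9*x^4 dx = 2187/5;  ∫_0^3 -24*x^3 dx = -486;  ∫_0^3 22*x^2 dx = 198;
    ∫_0^3 -8*x dx = -36;  ∫_0^3 1 dx = 3.
  Sum: 2187/5 − 486 + 198 − 36 + 3 = 582/5.
Adding: ||u||_{H^1}^2 = 4377/70 + 582/5 = 2505/14.


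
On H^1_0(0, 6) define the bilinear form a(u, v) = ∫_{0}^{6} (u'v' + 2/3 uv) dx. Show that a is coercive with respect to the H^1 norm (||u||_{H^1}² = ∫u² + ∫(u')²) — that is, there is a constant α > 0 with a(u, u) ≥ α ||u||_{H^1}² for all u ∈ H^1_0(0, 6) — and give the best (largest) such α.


α = (π^2 + 24)/(π^2 + 36)

Coercivity of a(·,·) on H^1_0(0, 6) means a(u, u) ≥ α ||u||_{H^1}² for every u ∈ H^1_0.
The interval has length L = 6, and Poincaré/coercivity depend only on L. Here a(u, u) = ∫(u')² + (2/3)·∫u².
Here 0 < c = 2/3 < 1. The condition a(u,u) ≥ α||u||_{H^1}² reads (1−α)∫(u')² ≥ (α−c)∫u². Any admissible α is ≤ 1 (rapidly oscillating u have ∫u²/∫(u')² → 0), and α = 1 would force 0 ≥ (1−c)∫u², impossible since c < 1; so 1−α > 0. By the sharp Poincaré inequality on H^1_0 of an interval of length L, ∫(u')² ≥ (π/L)²∫u² with equality for the first sine mode sin(π(x−x₀)/L) (x₀ the left endpoint), so the inequality holds for all u iff (1−α)(π/L)² ≥ α − c, i.e. α ≤ ((π/L)² + c)/((π/L)² + 1) = (1 + c(L/π)²)/(1 + (L/π)²). With (π/L)² = π^2/36 and c = 2/3, the largest admissible constant is α = ((π/L)² + c)/((π/L)² + 1).
Simplifying, α = (π^2 + 24)/(π^2 + 36).


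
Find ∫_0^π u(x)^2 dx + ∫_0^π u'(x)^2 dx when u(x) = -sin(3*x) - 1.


||u||_{H^1(0,π)}^2 = 4/3 + 6*π

u'(x) = -3*cos(3*x).
Expand u² and (u')² and integrate term by term on (0, π), using: for integers n ≥ 1, ∫_0^π sin²(nx) dx = ∫_0^π cos²(nx) dx = π/2; for n ≠ n', ∫_0^π sin(nx)sin(n'x) dx = ∫_0^π cos(nx)cos(n'x) dx = 0; and by product-to-sum, ∫_0^π sin(nx)cos(n'x) dx = ½∫_0^π [sin((n+n')x) + sin((n−n')x)] dx, which is 0 when n+n' is even and 2n/(n²−n'²) when n+n' is odd (it need not vanish on (0, π)). For the constant mode: ∫_0^π 1 dx = π, ∫_0^π cos(nx) dx = 0, ∫_0^π sin(nx) dx = (1−(−1)^n)/n.
  u² squared terms: (-1)²·∫1 dx = 1·π = π;  (-1)²·∫sin(3x)² dx = 1·π/2 = π/2.
  u² cross terms: 2·(-1)·(-1)·∫1·sin(3x) dx = 2·(2/3) = 4/3.
  So ∫_0^π u² dx = π + π/2 + 4/3 = 4/3 + 3*π/2.
  (u')² squared terms: (-3)²·∫cos(3x)² dx = 9·π/2 = 9*π/2.
  So ∫_0^π (u')² dx = 9*π/2.
||u||_{H^1}^2 = (4/3 + 3*π/2) + (9*π/2) = 4/3 + 6*π.


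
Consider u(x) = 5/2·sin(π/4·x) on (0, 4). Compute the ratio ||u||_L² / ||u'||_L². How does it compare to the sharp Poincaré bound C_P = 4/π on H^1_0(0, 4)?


||u||_L² / ||u'||_L² = 4/π = C_P.

u(x) = 5/2·sin(π/4·x), so u'(x) = 5*π*cos(π*x/4)/8.
Writing u(x) = A·sin(kπx/L) with A = 5/2 and k = 1, use ∫_0^L sin²(kπx/L) dx = L/2 and ∫_0^L cos²(kπx/L) dx = L/2.
u² = 25/4·sin²(π/4·x) and (u')² = 25*π^2/64·cos²(π/4·x), and each of sin², cos² integrates to L/2 = 2 over (0, 4).
∫_0^4 u² dx = 25/2, so ||u||_L² = 5*sqrt(2)/2.
∫_0^4 (u')² dx = 25*π^2/32, so ||u'||_L² = 5*sqrt(2)*π/8.
Ratio ||u||_L² / ||u'||_L² = 4/π.
Sharp Poincaré constant on H^1_0(0, 4) is C_P = L/π = 4/π, achieved by sin(π/4·x).
This is the k = 1 eigenfunction (up to amplitude), so the ratio equals the sharp Poincaré constant exactly.


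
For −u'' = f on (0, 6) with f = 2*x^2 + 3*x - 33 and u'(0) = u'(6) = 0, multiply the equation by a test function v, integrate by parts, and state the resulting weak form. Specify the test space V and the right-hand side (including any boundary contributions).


V = H^1(0, 6) (no boundary constraint on v; u is determined up to an additive constant); weak form: ∫_0^6 u'v' dx = ∫_0^6 (2*x^2 + 3*x - 33) v dx for all v ∈ V.

Multiply both sides by a test function v and integrate from 0 to 6:
  ∫_0^6 −u''(x) v(x) dx = ∫_0^6 f(x) v(x) dx.
Integrate the LHS by parts once:
  ∫_0^6 −u'' v dx = −[u'(x) v(x)]_0^6 + ∫_0^6 u'(x) v'(x) dx.
Thus ∫_0^6 u'(x) v'(x) dx = ∫_0^6 f(x) v(x) dx + [u'(x) v(x)]_0^6.
Choose V so that boundary terms are either known or forced to vanish.
u has homogeneous Neumann: u'(0) = u'(6) = 0. So [u' v]_0^6 = 0·v(6) − 0·v(0) = 0 for any v; take V = H^1(0, 6).
Weak formulation: find u (satisfying any essential BC) such that ∫_0^6 u'(x) v'(x) dx = ∫_0^6 f v dx for all v ∈ V (homogeneous Neumann, so boundary terms vanish).
Substituting f(x) = 2*x^2 + 3*x - 33, the right-hand side is ∫_0^6 (2*x^2 + 3*x - 33) v dx.
Compatibility check (pure Neumann): taking v ≡ 1 ∈ V gives 0 = ∫_0^6 f dx + (0) − (0), i.e. ∫_0^6 f dx must equal u'(0) − u'(6) = 0. Indeed ∫_0^6 (2*x^2 + 3*x - 33) dx = 0, so the data are compatible. The solution is then unique only up to an additive constant (fix it e.g. by requiring ∫_0^6 u dx = 0).


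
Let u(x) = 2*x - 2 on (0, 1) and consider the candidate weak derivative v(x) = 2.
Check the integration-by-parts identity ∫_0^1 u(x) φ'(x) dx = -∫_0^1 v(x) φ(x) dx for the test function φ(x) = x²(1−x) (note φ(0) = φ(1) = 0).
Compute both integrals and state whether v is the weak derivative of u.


LHS = -1/6, RHS = -1/6. Yes, v = u' weakly.

u(x) = 2*x - 2, classical derivative u'(x) = 2.
φ(x) = x²(1−x), so φ'(x) = x*(2 - 3*x).
Note φ(0) = φ(1) = 0, so the boundary term u·φ vanishes.
LHS = ∫_0^1 u(x) φ'(x) dx = ∫_0^1 (-6*x^3 + 10*x^2 - 4*x) dx. Term by term:
  ∫_0^1 -6*x^3 dx = -3/2;  ∫_0^1 10*x^2 dx = 10/3;  ∫_0^1 -4*x dx = -2.
Sum: -3/2 + 10/3 − 2 = -1/6.
So LHS = -1/6.
∫_0^1 v(x) φ(x) dx = ∫_0^1 (-2*x^3 + 2*x^2) dx. Term by term:
  ∫_0^1 -2*x^3 dx = -1/2;  ∫_0^1 2*x^2 dx = 2/3.
Sum: -1/2 + 2/3 = 1/6.
So RHS = -∫_0^1 v(x) φ(x) dx = -1/6.
LHS = RHS, so the identity holds for this test φ.
Moreover u is smooth here and v(x) = u'(x) = 2 pointwise, so the identity holds for every test function. Hence v is the weak derivative of u.


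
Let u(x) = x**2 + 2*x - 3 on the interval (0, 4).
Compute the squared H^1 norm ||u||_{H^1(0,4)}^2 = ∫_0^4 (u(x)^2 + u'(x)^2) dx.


||u||_{H^1}^2 = 7852/15

The H^1 norm (squared) on an interval (0, L) is
  ||u||_{H^1}^2 = ∫_0^L u(x)^2 dx + ∫_0^L u'(x)^2 dx.
Compute u'(x) = 2*x + 2.
Then u(x)^2 = x**4 + 4*x**3 - 2*x**2 - 12*x + 9 and u'(x)^2 = 4*x**2 + 8*x + 4.
Integrate each monomial from 0 to 4 using ∫_0^4 c·x^n dx = c·4^(n+1)/(n+1):
  ∫_0^4 u(x)^2 dx = ∫_0^4 (x^4 + 4*x^3 - 2*x^2 - 12*x + 9) dx. Term by term:
    ∫_0^4 x^4 dx = 1024/5;  ∫_0^4 4*x^3 dx = 256;  ∫_0^4 -2*x^2 dx = -128/3;
    ∫_0^4 -12*x dx = -96;  ∫_0^4 9 dx = 36.
  Sum: 1024/5 + 256 − 128/3 − 96 + 36 = 5372/15.
  ∫_0^4 u'(x)^2 dx = ∫_0^4 (4*x^2 + 8*x + 4) dx. Term by term:
    ∫_0^4 4*x^2 dx = 256/3;  ∫_0^4 8*x dx = 64;  ∫_0^4 4 dx = 16.
  Sum: 256/3 + 64 + 16 = 496/3.
Adding: ||u||_{H^1}^2 = 5372/15 + 496/3 = 7852/15.


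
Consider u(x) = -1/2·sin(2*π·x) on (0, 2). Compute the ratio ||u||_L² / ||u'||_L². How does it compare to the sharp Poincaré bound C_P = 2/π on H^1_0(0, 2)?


||u||_L² / ||u'||_L² = 1/(2*π) < C_P = 2/π.

u(x) = -1/2·sin(2*π·x), so u'(x) = -π*cos(2*π*x).
Writing u(x) = A·sin(kπx/L) with A = -1/2 and k = 4, use ∫_0^L sin²(kπx/L) dx = L/2 and ∫_0^L cos²(kπx/L) dx = L/2.
u² = 1/4·sin²(2*π·x) and (u')² = π^2·cos²(2*π·x), and each of sin², cos² integrates to L/2 = 1 over (0, 2).
∫_0^2 u² dx = 1/4, so ||u||_L² = 1/2.
∫_0^2 (u')² dx = π^2, so ||u'||_L² = π.
Ratio ||u||_L² / ||u'||_L² = 1/(2*π).
Sharp Poincaré constant on H^1_0(0, 2) is C_P = L/π = 2/π, achieved by sin(π/2·x).
This is the k = 4 harmonic; the ratio L/(kπ) is strictly less than C_P = L/π, consistent with the sharp inequality ||u||_L² ≤ C_P ||u'||_L².


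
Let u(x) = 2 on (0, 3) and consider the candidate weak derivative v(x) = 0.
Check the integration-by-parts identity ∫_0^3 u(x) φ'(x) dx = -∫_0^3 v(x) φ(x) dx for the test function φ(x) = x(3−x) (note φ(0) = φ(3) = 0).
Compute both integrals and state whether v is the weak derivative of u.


LHS = 0, RHS = 0. Yes, v = u' weakly.

u(x) = 2, classical derivative u'(x) = 0.
φ(x) = x(3−x), so φ'(x) = 3 - 2*x.
Note φ(0) = φ(3) = 0, so the boundary term u·φ vanishes.
LHS = ∫_0^3 u(x) φ'(x) dx = ∫_0^3 (6 - 4*x) dx. Term by term:
  ∫_0^3 -4*x dx = -18;  ∫_0^3 6 dx = 18.
Sum: -18 + 18 = 0.
So LHS = 0.
∫_0^3 v(x) φ(x) dx = ∫_0^3 (0) dx. Term by term:
  ∫_0^3 0 dx = 0.
So RHS = -∫_0^3 v(x) φ(x) dx = 0.
LHS = RHS, so the identity holds for this test φ.
Moreover u is smooth here and v(x) = u'(x) = 0 pointwise, so the identity holds for every test function. Hence v is the weak derivative of u.


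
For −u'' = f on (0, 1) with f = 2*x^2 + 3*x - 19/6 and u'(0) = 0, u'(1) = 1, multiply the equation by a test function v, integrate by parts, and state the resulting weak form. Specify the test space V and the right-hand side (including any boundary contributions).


V = H^1(0, 1) (v unrestricted at boundary; u is determined up to an additive constant); weak form: ∫_0^1 u'v' dx = ∫_0^1 (2*x^2 + 3*x - 19/6) v dx + v(1) for all v ∈ V.

Multiply both sides by a test function v and integrate from 0 to 1:
  ∫_0^1 −u''(x) v(x) dx = ∫_0^1 f(x) v(x) dx.
Integrate the LHS by parts once:
  ∫_0^1 −u'' v dx = −[u'(x) v(x)]_0^1 + ∫_0^1 u'(x) v'(x) dx.
Thus ∫_0^1 u'(x) v'(x) dx = ∫_0^1 f(x) v(x) dx + [u'(x) v(x)]_0^1.
Choose V so that boundary terms are either known or forced to vanish.
u has inhomogeneous Neumann u'(0) = 0, u'(1) = 1. [u' v]_0^1 = (1)·v(1) − (0)·v(0) = v(1). Take V = H^1(0, 1); boundary term becomes part of RHS.
Weak formulation: find u (satisfying any essential BC) such that ∫_0^1 u'(x) v'(x) dx = ∫_0^1 f v dx + v(1) for all v ∈ V (Neumann data are natural BCs: they enter the RHS as boundary terms).
Substituting f(x) = 2*x^2 + 3*x - 19/6, the right-hand side is ∫_0^1 (2*x^2 + 3*x - 19/6) v dx + v(1).
Compatibility check (pure Neumann): taking v ≡ 1 ∈ V gives 0 = ∫_0^1 f dx + (1) − (0), i.e. ∫_0^1 f dx must equal u'(0) − u'(1) = -1. Indeed ∫_0^1 (2*x^2 + 3*x - 19/6) dx = -1, so the data are compatible. The solution is then unique only up to an additive constant (fix it e.g. by requiring ∫_0^1 u dx = 0).


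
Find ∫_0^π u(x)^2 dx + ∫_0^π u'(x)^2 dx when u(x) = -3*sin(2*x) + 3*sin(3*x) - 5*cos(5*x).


||u||_{H^1(0,π)}^2 = -1040/7 + 785*π/2

u'(x) = 25*sin(5*x) - 6*cos(2*x) + 9*cos(3*x).
Expand u² and (u')² and integrate term by term on (0, π), using: for integers n ≥ 1, ∫_0^π sin²(nx) dx = ∫_0^π cos²(nx) dx = π/2; for n ≠ n', ∫_0^π sin(nx)sin(n'x) dx = ∫_0^π cos(nx)cos(n'x) dx = 0; and by product-to-sum, ∫_0^π sin(nx)cos(n'x) dx = ½∫_0^π [sin((n+n')x) + sin((n−n')x)] dx, which is 0 when n+n' is even and 2n/(n²−n'²) when n+n' is odd (it need not vanish on (0, π)).
  u² squared terms: (-5)²·∫cos(5x)² dx = 25·π/2 = 25*π/2;  (-3)²·∫sin(2x)² dx = 9·π/2 = 9*π/2;  (3)²·∫sin(3x)² dx = 9·π/2 = 9*π/2.
  u² cross terms: 2·(-5)·(-3)·∫cos(5x)·sin(2x) dx = 30·(-4/21) = -40/7;  2·(-5)·(3)·∫cos(5x)·sin(3x) dx = -30·(0) = 0;  2·(-3)·(3)·∫sin(2x)·sin(3x) dx = -18·(0) = 0.
  So ∫_0^π u² dx = 25*π/2 + 9*π/2 + 9*π/2 − 40/7 + 0 + 0 = -40/7 + 43*π/2.
  (u')² squared terms: (-6)²·∫cos(2x)² dx = 36·π/2 = 18*π;  (9)²·∫cos(3x)² dx = 81·π/2 = 81*π/2;  (25)²·∫sin(5x)² dx = 625·π/2 = 625*π/2.
  (u')² cross terms: 2·(-6)·(9)·∫cos(2x)·cos(3x) dx = -108·(0) = 0;  2·(-6)·(25)·∫cos(2x)·sin(5x) dx = -300·(10/21) = -1000/7;  2·(9)·(25)·∫cos(3x)·sin(5x) dx = 450·(0) = 0.
  So ∫_0^π (u')² dx = 18*π + 81*π/2 + 625*π/2 + 0 − 1000/7 + 0 = -1000/7 + 371*π.
||u||_{H^1}^2 = (-40/7 + 43*π/2) + (-1000/7 + 371*π) = -1040/7 + 785*π/2.


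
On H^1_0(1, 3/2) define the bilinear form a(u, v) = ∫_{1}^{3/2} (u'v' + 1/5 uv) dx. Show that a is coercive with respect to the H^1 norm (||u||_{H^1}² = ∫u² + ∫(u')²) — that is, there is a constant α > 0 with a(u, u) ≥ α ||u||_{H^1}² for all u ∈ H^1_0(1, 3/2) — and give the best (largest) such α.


α = (1 + 20*π^2)/(5*(1 + 4*π^2))

Coercivity of a(·,·) on H^1_0(1, 3/2) means a(u, u) ≥ α ||u||_{H^1}² for every u ∈ H^1_0.
The interval has length L = 1/2, and Poincaré/coercivity depend only on L. Here a(u, u) = ∫(u')² + (1/5)·∫u².
Here 0 < c = 1/5 < 1. The condition a(u,u) ≥ α||u||_{H^1}² reads (1−α)∫(u')² ≥ (α−c)∫u². Any admissible α is ≤ 1 (rapidly oscillating u have ∫u²/∫(u')² → 0), and α = 1 would force 0 ≥ (1−c)∫u², impossible since c < 1; so 1−α > 0. By the sharp Poincaré inequality on H^1_0 of an interval of length L, ∫(u')² ≥ (π/L)²∫u² with equality for the first sine mode sin(π(x−x₀)/L) (x₀ the left endpoint), so the inequality holds for all u iff (1−α)(π/L)² ≥ α − c, i.e. α ≤ ((π/L)² + c)/((π/L)² + 1) = (1 + c(L/π)²)/(1 + (L/π)²). With (π/L)² = 4*π^2 and c = 1/5, the largest admissible constant is α = ((π/L)² + c)/((π/L)² + 1).
Simplifying, α = (1 + 20*π^2)/(5*(1 + 4*π^2)).


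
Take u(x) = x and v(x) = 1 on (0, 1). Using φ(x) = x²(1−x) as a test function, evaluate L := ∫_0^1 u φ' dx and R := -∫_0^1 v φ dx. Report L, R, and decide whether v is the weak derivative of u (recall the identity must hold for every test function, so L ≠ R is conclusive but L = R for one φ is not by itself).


LHS = -1/12, RHS = -1/12. Yes, v = u' weakly.

u(x) = x, classical derivative u'(x) = 1.
φ(x) = x²(1−x), so φ'(x) = x*(2 - 3*x).
Note φ(0) = φ(1) = 0, so the boundary term u·φ vanishes.
LHS = ∫_0^1 u(x) φ'(x) dx = ∫_0^1 (-3*x^3 + 2*x^2) dx. Term by term:
  ∫_0^1 -3*x^3 dx = -3/4;  ∫_0^1 2*x^2 dx = 2/3.
Sum: -3/4 + 2/3 = -1/12.
So LHS = -1/12.
∫_0^1 v(x) φ(x) dx = ∫_0^1 (-x^3 + x^2) dx. Term by term:
  ∫_0^1 -x^3 dx = -1/4;  ∫_0^1 x^2 dx = 1/3.
Sum: -1/4 + 1/3 = 1/12.
So RHS = -∫_0^1 v(x) φ(x) dx = -1/12.
LHS = RHS, so the identity holds for this test φ.
Moreover u is smooth here and v(x) = u'(x) = 1 pointwise, so the identity holds for every test function. Hence v is the weak derivative of u.


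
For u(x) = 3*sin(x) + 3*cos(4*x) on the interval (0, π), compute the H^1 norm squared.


||u||_{H^1(0,π)}^2 = -204/5 + 171*π/2

u'(x) = -12*sin(4*x) + 3*cos(x).
Expand u² and (u')² and integrate term by term on (0, π), using: for integers n ≥ 1, ∫_0^π sin²(nx) dx = ∫_0^π cos²(nx) dx = π/2; for n ≠ n', ∫_0^π sin(nx)sin(n'x) dx = ∫_0^π cos(nx)cos(n'x) dx = 0; and by product-to-sum, ∫_0^π sin(nx)cos(n'x) dx = ½∫_0^π [sin((n+n')x) + sin((n−n')x)] dx, which is 0 when n+n' is even and 2n/(n²−n'²) when n+n' is odd (it need not vanish on (0, π)).
  u² squared terms: (3)²·∫cos(4x)² dx = 9·π/2 = 9*π/2;  (3)²·∫sin(x)² dx = 9·π/2 = 9*π/2.
  u² cross terms: 2·(3)·(3)·∫cos(4x)·sin(x) dx = 18·(-2/15) = -12/5.
  So ∫_0^π u² dx = 9*π/2 + 9*π/2 − 12/5 = -12/5 + 9*π.
  (u')² squared terms: (-12)²·∫sin(4x)² dx = 144·π/2 = 72*π;  (3)²·∫cos(x)² dx = 9·π/2 = 9*π/2.
  (u')² cross terms: 2·(-12)·(3)·∫sin(4x)·cos(x) dx = -72·(8/15) = -192/5.
  So ∫_0^π (u')² dx = 72*π + 9*π/2 − 192/5 = -192/5 + 153*π/2.
||u||_{H^1}^2 = (-12/5 + 9*π) + (-192/5 + 153*π/2) = -204/5 + 171*π/2.


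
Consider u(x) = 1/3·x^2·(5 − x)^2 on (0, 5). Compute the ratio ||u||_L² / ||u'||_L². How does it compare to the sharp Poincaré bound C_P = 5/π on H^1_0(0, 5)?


||u||_L² / ||u'||_L² = 5*sqrt(3)/6 < C_P = 5/π.

u(x) = 1/3·x^2·(5 − x)^2, so u'(x) = 2*x*(x - 5)*(2*x - 5)/3.
u(x) = 1/3·x^2·(5 − x)^2 vanishes at x = 0 and x = 5, so u ∈ H^1_0(0, 5). Differentiate via the product rule and integrate the resulting polynomials term by term.
  ∫_0^5 u² dx = ∫_0^5 (x^8/9 - 20*x^7/9 + 50*x^6/3 - 500*x^5/9 + 625*x^4/9) dx. Term by term:
    ∫_0^5 x^8/9 dx = 1953125/81;  ∫_0^5 -20*x^7/9 dx = -1953125/18;  ∫_0^5 50*x^6/3 dx = 3906250/21;
    ∫_0^5 -500*x^5/9 dx = -3906250/27;  ∫_0^5 625*x^4/9 dx = 390625/9.
  Sum: 1953125/81 − 1953125/18 + 3906250/21 − 3906250/27 + 390625/9 = 390625/1134.
  ∫_0^5 (u')² dx = ∫_0^5 (16*x^6/9 - 80*x^5/3 + 1300*x^4/9 - 1000*x^3/3 + 2500*x^2/9) dx. Term by term:
    ∫_0^5 16*x^6/9 dx = 1250000/63;  ∫_0^5 -80*x^5/3 dx = -625000/9;  ∫_0^5 1300*x^4/9 dx = 812500/9;
    ∫_0^5 -1000*x^3/3 dx = -156250/3;  ∫_0^5 2500*x^2/9 dx = 312500/27.
  Sum: 1250000/63 − 625000/9 + 812500/9 − 156250/3 + 312500/27 = 31250/189.
∫_0^5 u² dx = 390625/1134, so ||u||_L² = 625*sqrt(14)/126.
∫_0^5 (u')² dx = 31250/189, so ||u'||_L² = 125*sqrt(42)/63.
Ratio ||u||_L² / ||u'||_L² = 5*sqrt(3)/6.
Sharp Poincaré constant on H^1_0(0, 5) is C_P = L/π = 5/π, achieved by sin(π/5·x).
A polynomial bump cannot attain the sharp Poincaré constant (only the first sine eigenfunction does), so the ratio is strictly less than C_P, consistent with ||u||_L² ≤ C_P ||u'||_L².


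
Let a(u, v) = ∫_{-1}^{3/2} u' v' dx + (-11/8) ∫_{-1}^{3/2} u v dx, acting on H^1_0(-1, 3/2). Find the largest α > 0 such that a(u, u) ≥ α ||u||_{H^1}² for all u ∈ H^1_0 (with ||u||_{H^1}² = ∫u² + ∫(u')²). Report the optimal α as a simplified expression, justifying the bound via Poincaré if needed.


α = (-275 + 32*π^2)/(8*(25 + 4*π^2))

Coercivity of a(·,·) on H^1_0(-1, 3/2) means a(u, u) ≥ α ||u||_{H^1}² for every u ∈ H^1_0.
The interval has length L = 5/2, and Poincaré/coercivity depend only on L. Here a(u, u) = ∫(u')² + (-11/8)·∫u².
Here c = -11/8 < 0 with |c| < (π/L)² = 4*π^2/25, so coercivity still holds. The condition a(u,u) ≥ α||u||_{H^1}² reads (1−α)∫(u')² ≥ (α−c)∫u². Any admissible α is ≤ 1 (rapidly oscillating u have ∫u²/∫(u')² → 0), and α = 1 would force 0 ≥ (1−c)∫u², impossible since c < 1; so 1−α > 0. By the sharp Poincaré inequality on H^1_0 of an interval of length L, ∫(u')² ≥ (π/L)²∫u² with equality for the first sine mode sin(π(x−x₀)/L) (x₀ the left endpoint), so the inequality holds for all u iff (1−α)(π/L)² ≥ α − c, i.e. α ≤ ((π/L)² + c)/((π/L)² + 1) = (1 + c(L/π)²)/(1 + (L/π)²). (Direct route, valid since c ≤ 0: Poincaré gives c∫u² ≥ c(L/π)²∫(u')², so a(u,u) ≥ (1 + c(L/π)²)∫(u')², while ||u||_{H^1}² ≤ (1 + (L/π)²)∫(u')²; dividing yields the same α.) With (π/L)² = 4*π^2/25 and c = -11/8, the largest admissible constant is α = ((π/L)² + c)/((π/L)² + 1).
Simplifying, α = (-275 + 32*π^2)/(8*(25 + 4*π^2)).


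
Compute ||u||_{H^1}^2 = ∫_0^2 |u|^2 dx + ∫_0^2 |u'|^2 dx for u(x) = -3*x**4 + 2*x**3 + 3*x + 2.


||u||_{H^1}^2 = 43774/35

The H^1 norm (squared) on an interval (0, L) is
  ||u||_{H^1}^2 = ∫_0^L u(x)^2 dx + ∫_0^L u'(x)^2 dx.
Compute u'(x) = -12*x**3 + 6*x**2 + 3.
Then u(x)^2 = 9*x**8 - 12*x**7 + 4*x**6 - 18*x**5 + 8*x**3 + 9*x**2 + 12*x + 4 and u'(x)^2 = 144*x**6 - 144*x**5 + 36*x**4 - 72*x**3 + 36*x**2 + 9.
Integrate each monomial from 0 to 2 using ∫_0^2 c·x^n dx = c·2^(n+1)/(n+1):
  ∫_0^2 u(x)^2 dx = ∫_0^2 (9*x^8 - 12*x^7 + 4*x^6 - 18*x^5 + 8*x^3 + 9*x^2 + 12*x + 4) dx. Term by term:
    ∫_0^2 9*x^8 dx = 512;  ∫_0^2 -12*x^7 dx = -384;  ∫_0^2 4*x^6 dx = 512/7;
    ∫_0^2 -18*x^5 dx = -192;  ∫_0^2 8*x^3 dx = 32;  ∫_0^2 9*x^2 dx = 24;
    ∫_0^2 12*x dx = 24;  ∫_0^2 4 dx = 8.
  Sum: 512 − 384 + 512/7 − 192 + 32 + 24 + 24 + 8 = 680/7.
  ∫_0^2 u'(x)^2 dx = ∫_0^2 (144*x^6 - 144*x^5 + 36*x^4 - 72*x^3 + 36*x^2 + 9) dx. Term by term:
    ∫_0^2 144*x^6 dx = 18432/7;  ∫_0^2 -144*x^5 dx = -1536;  ∫_0^2 36*x^4 dx = 1152/5;
    ∫_0^2 -72*x^3 dx = -288;  ∫_0^2 36*x^2 dx = 96;  ∫_0^2 9 dx = 18.
  Sum: 18432/7 − 1536 + 1152/5 − 288 + 96 + 18 = 40374/35.
Adding: ||u||_{H^1}^2 = 680/7 + 40374/35 = 43774/35.


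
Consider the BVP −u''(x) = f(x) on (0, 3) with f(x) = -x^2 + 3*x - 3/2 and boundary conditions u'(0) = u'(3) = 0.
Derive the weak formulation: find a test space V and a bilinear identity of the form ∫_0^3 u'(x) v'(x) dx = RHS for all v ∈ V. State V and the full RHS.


V = H^1(0, 3) (no boundary constraint on v; u is determined up to an additive constant); weak form: ∫_0^3 u'v' dx = ∫_0^3 (-x^2 + 3*x - 3/2) v dx for all v ∈ V.

Multiply both sides by a test function v and integrate from 0 to 3:
  ∫_0^3 −u''(x) v(x) dx = ∫_0^3 f(x) v(x) dx.
Integrate the LHS by parts once:
  ∫_0^3 −u'' v dx = −[u'(x) v(x)]_0^3 + ∫_0^3 u'(x) v'(x) dx.
Thus ∫_0^3 u'(x) v'(x) dx = ∫_0^3 f(x) v(x) dx + [u'(x) v(x)]_0^3.
Choose V so that boundary terms are either known or forced to vanish.
u has homogeneous Neumann: u'(0) = u'(3) = 0. So [u' v]_0^3 = 0·v(3) − 0·v(0) = 0 for any v; take V = H^1(0, 3).
Weak formulation: find u (satisfying any essential BC) such that ∫_0^3 u'(x) v'(x) dx = ∫_0^3 f v dx for all v ∈ V (homogeneous Neumann, so boundary terms vanish).
Substituting f(x) = -x^2 + 3*x - 3/2, the right-hand side is ∫_0^3 (-x^2 + 3*x - 3/2) v dx.
Compatibility check (pure Neumann): taking v ≡ 1 ∈ V gives 0 = ∫_0^3 f dx + (0) − (0), i.e. ∫_0^3 f dx must equal u'(0) − u'(3) = 0. Indeed ∫_0^3 (-x^2 + 3*x - 3/2) dx = 0, so the data are compatible. The solution is then unique only up to an additive constant (fix it e.g. by requiring ∫_0^3 u dx = 0).


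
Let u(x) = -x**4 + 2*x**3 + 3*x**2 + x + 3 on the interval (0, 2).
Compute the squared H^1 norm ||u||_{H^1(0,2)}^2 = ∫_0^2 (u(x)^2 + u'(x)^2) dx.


||u||_{H^1}^2 = 2792/9

The H^1 norm (squared) on an interval (0, L) is
  ||u||_{H^1}^2 = ∫_0^L u(x)^2 dx + ∫_0^L u'(x)^2 dx.
Compute u'(x) = -4*x**3 + 6*x**2 + 6*x + 1.
Then u(x)^2 = x**8 - 4*x**7 - 2*x**6 + 10*x**5 + 7*x**4 + 18*x**3 + 19*x**2 + 6*x + 9 and u'(x)^2 = 16*x**6 - 48*x**5 - 12*x**4 + 64*x**3 + 48*x**2 + 12*x + 1.
Integrate each monomial from 0 to 2 using ∫_0^2 c·x^n dx = c·2^(n+1)/(n+1):
  ∫_0^2 u(x)^2 dx = ∫_0^2 (x^8 - 4*x^7 - 2*x^6 + 10*x^5 + 7*x^4 + 18*x^3 + 19*x^2 + 6*x + 9) dx. Term by term:
    ∫_0^2 x^8 dx = 512/9;  ∫_0^2 -4*x^7 dx = -128;  ∫_0^2 -2*x^6 dx = -256/7;
    ∫_0^2 10*x^5 dx = 320/3;  ∫_0^2 7*x^4 dx = 224/5;  ∫_0^2 18*x^3 dx = 72;
    ∫_0^2 19*x^2 dx = 152/3;  ∫_0^2 6*x dx = 12;  ∫_0^2 9 dx = 18.
  Sum: 512/9 − 128 − 256/7 + 320/3 + 224/5 + 72 + 152/3 + 12 + 18 = 61882/315.
  ∫_0^2 u'(x)^2 dx = ∫_0^2 (16*x^6 - 48*x^5 - 12*x^4 + 64*x^3 + 48*x^2 + 12*x + 1) dx. Term by term:
    ∫_0^2 16*x^6 dx = 2048/7;  ∫_0^2 -48*x^5 dx = -512;  ∫_0^2 -12*x^4 dx = -384/5;
    ∫_0^2 64*x^3 dx = 256;  ∫_0^2 48*x^2 dx = 128;  ∫_0^2 12*x dx = 24;
    ∫_0^2 1 dx = 2.
  Sum: 2048/7 − 512 − 384/5 + 256 + 128 + 24 + 2 = 3982/35.
Adding: ||u||_{H^1}^2 = 61882/315 + 3982/35 = 2792/9.


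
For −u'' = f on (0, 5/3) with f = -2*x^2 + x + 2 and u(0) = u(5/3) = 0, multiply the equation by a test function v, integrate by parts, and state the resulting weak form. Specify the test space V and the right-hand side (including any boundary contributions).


V = H^1_0(0, 5/3) (so v(0) = v(5/3) = 0); weak form: ∫_0^5/3 u'v' dx = ∫_0^5/3 (-2*x^2 + x + 2) v dx for all v ∈ V.

Multiply both sides by a test function v and integrate from 0 to 5/3:
  ∫_0^5/3 −u''(x) v(x) dx = ∫_0^5/3 f(x) v(x) dx.
Integrate the LHS by parts once:
  ∫_0^5/3 −u'' v dx = −[u'(x) v(x)]_0^5/3 + ∫_0^5/3 u'(x) v'(x) dx.
Thus ∫_0^5/3 u'(x) v'(x) dx = ∫_0^5/3 f(x) v(x) dx + [u'(x) v(x)]_0^5/3.
Choose V so that boundary terms are either known or forced to vanish.
u is Dirichlet: u(0) = u(5/3) = 0. Let V = H^1_0(0, 5/3); then v(0) = v(5/3) = 0, and [u' v]_0^5/3 = 0.
Weak formulation: find u (satisfying any essential BC) such that ∫_0^5/3 u'(x) v'(x) dx = ∫_0^5/3 f v dx for all v ∈ V.
Substituting f(x) = -2*x^2 + x + 2, the right-hand side is ∫_0^5/3 (-2*x^2 + x + 2) v dx.


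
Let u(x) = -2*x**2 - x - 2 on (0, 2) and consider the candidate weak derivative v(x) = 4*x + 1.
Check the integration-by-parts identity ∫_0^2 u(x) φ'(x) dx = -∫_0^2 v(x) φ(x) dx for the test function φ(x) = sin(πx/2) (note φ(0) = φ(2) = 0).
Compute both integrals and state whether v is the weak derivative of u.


LHS = 20/π, RHS = -20/π. No, v is not the weak derivative of u.

u(x) = -2*x**2 - x - 2, classical derivative u'(x) = -4*x - 1.
φ(x) = sin(πx/2), so φ'(x) = π*cos(π*x/2)/2.
Note φ(0) = φ(2) = 0, so the boundary term u·φ vanishes.
LHS = ∫_0^2 u(x) φ'(x) dx = ∫_0^2 (-π*x^2*cos(π*x/2) - π*x*cos(π*x/2)/2 - π*cos(π*x/2)) dx. Term by term:
  ∫_0^2 -π*cos(π*x/2) dx = 0;  ∫_0^2 -π*x^2*cos(π*x/2) dx = 16/π;  ∫_0^2 -π*x*cos(π*x/2)/2 dx = 4/π.
Sum: 0 + 16/π + 4/π = 20/π.
So LHS = 20/π.
∫_0^2 v(x) φ(x) dx = ∫_0^2 (4*x*sin(π*x/2) + sin(π*x/2)) dx. Term by term:
  ∫_0^2 4*x*sin(π*x/2) dx = 16/π;  ∫_0^2 sin(π*x/2) dx = 4/π.
Sum: 16/π + 4/π = 20/π.
So RHS = -∫_0^2 v(x) φ(x) dx = -20/π.
LHS − RHS = 40/π ≠ 0, so the identity fails.
(For a valid weak derivative the identity must hold for EVERY test function, in particular this one. The failure shows v is NOT the weak derivative of u.)
Correct weak derivative would be u'(x) = -4*x - 1.


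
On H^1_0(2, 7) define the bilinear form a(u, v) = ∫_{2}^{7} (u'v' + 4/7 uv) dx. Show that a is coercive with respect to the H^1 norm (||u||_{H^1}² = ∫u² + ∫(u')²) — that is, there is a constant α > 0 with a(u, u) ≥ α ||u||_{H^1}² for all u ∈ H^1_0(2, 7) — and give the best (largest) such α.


α = (π^2 + 100/7)/(π^2 + 25)

Coercivity of a(·,·) on H^1_0(2, 7) means a(u, u) ≥ α ||u||_{H^1}² for every u ∈ H^1_0.
The interval has length L = 5, and Poincaré/coercivity depend only on L. Here a(u, u) = ∫(u')² + (4/7)·∫u².
Here 0 < c = 4/7 < 1. The condition a(u,u) ≥ α||u||_{H^1}² reads (1−α)∫(u')² ≥ (α−c)∫u². Any admissible α is ≤ 1 (rapidly oscillating u have ∫u²/∫(u')² → 0), and α = 1 would force 0 ≥ (1−c)∫u², impossible since c < 1; so 1−α > 0. By the sharp Poincaré inequality on H^1_0 of an interval of length L, ∫(u')² ≥ (π/L)²∫u² with equality for the first sine mode sin(π(x−x₀)/L) (x₀ the left endpoint), so the inequality holds for all u iff (1−α)(π/L)² ≥ α − c, i.e. α ≤ ((π/L)² + c)/((π/L)² + 1) = (1 + c(L/π)²)/(1 + (L/π)²). With (π/L)² = π^2/25 and c = 4/7, the largest admissible constant is α = ((π/L)² + c)/((π/L)² + 1).
Simplifying, α = (π^2 + 100/7)/(π^2 + 25).


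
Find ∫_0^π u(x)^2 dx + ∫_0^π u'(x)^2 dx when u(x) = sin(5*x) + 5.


||u||_{H^1(0,π)}^2 = 4 + 38*π

u'(x) = 5*cos(5*x).
Expand u² and (u')² and integrate term by term on (0, π), using: for integers n ≥ 1, ∫_0^π sin²(nx) dx = ∫_0^π cos²(nx) dx = π/2; for n ≠ n', ∫_0^π sin(nx)sin(n'x) dx = ∫_0^π cos(nx)cos(n'x) dx = 0; and by product-to-sum, ∫_0^π sin(nx)cos(n'x) dx = ½∫_0^π [sin((n+n')x) + sin((n−n')x)] dx, which is 0 when n+n' is even and 2n/(n²−n'²) when n+n' is odd (it need not vanish on (0, π)). For the constant mode: ∫_0^π 1 dx = π, ∫_0^π cos(nx) dx = 0, ∫_0^π sin(nx) dx = (1−(−1)^n)/n.
  u² squared terms: (5)²·∫1 dx = 25·π = 25*π;  (1)²·∫sin(5x)² dx = 1·π/2 = π/2.
  u² cross terms: 2·(5)·(1)·∫1·sin(5x) dx = 10·(2/5) = 4.
  So ∫_0^π u² dx = 25*π + π/2 + 4 = 4 + 51*π/2.
  (u')² squared terms: (5)²·∫cos(5x)² dx = 25·π/2 = 25*π/2.
  So ∫_0^π (u')² dx = 25*π/2.
||u||_{H^1}^2 = (4 + 51*π/2) + (25*π/2) = 4 + 38*π.


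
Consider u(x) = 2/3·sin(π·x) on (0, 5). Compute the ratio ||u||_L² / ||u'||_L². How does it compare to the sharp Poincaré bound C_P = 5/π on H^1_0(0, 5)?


||u||_L² / ||u'||_L² = 1/π < C_P = 5/π.

u(x) = 2/3·sin(π·x), so u'(x) = 2*π*cos(π*x)/3.
Writing u(x) = A·sin(kπx/L) with A = 2/3 and k = 5, use ∫_0^L sin²(kπx/L) dx = L/2 and ∫_0^L cos²(kπx/L) dx = L/2.
u² = 4/9·sin²(π·x) and (u')² = 4*π^2/9·cos²(π·x), and each of sin², cos² integrates to L/2 = 5/2 over (0, 5).
∫_0^5 u² dx = 10/9, so ||u||_L² = sqrt(10)/3.
∫_0^5 (u')² dx = 10*π^2/9, so ||u'||_L² = sqrt(10)*π/3.
Ratio ||u||_L² / ||u'||_L² = 1/π.
Sharp Poincaré constant on H^1_0(0, 5) is C_P = L/π = 5/π, achieved by sin(π/5·x).
This is the k = 5 harmonic; the ratio L/(kπ) is strictly less than C_P = L/π, consistent with the sharp inequality ||u||_L² ≤ C_P ||u'||_L².


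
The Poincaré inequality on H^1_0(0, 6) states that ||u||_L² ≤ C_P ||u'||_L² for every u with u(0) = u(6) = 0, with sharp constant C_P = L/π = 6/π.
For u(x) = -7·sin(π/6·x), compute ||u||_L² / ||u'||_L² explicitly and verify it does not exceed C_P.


||u||_L² / ||u'||_L² = 6/π = C_P.

u(x) = -7·sin(π/6·x), so u'(x) = -7*π*cos(π*x/6)/6.
Writing u(x) = A·sin(kπx/L) with A = -7 and k = 1, use ∫_0^L sin²(kπx/L) dx = L/2 and ∫_0^L cos²(kπx/L) dx = L/2.
u² = 49·sin²(π/6·x) and (u')² = 49*π^2/36·cos²(π/6·x), and each of sin², cos² integrates to L/2 = 3 over (0, 6).
∫_0^6 u² dx = 147, so ||u||_L² = 7*sqrt(3).
∫_0^6 (u')² dx = 49*π^2/12, so ||u'||_L² = 7*sqrt(3)*π/6.
Ratio ||u||_L² / ||u'||_L² = 6/π.
Sharp Poincaré constant on H^1_0(0, 6) is C_P = L/π = 6/π, achieved by sin(π/6·x).
This is the k = 1 eigenfunction (up to amplitude), so the ratio equals the sharp Poincaré constant exactly.


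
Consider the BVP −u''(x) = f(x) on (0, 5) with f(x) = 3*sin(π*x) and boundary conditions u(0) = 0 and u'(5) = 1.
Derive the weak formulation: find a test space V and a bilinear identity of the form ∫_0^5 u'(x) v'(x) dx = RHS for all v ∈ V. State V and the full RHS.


V = {v ∈ H^1(0, 5) : v(0) = 0} (test functions vanish at x = 0 where u is specified); weak form: ∫_0^5 u'v' dx = ∫_0^5 (3*sin(π*x)) v dx + v(5) for all v ∈ V.

Multiply both sides by a test function v and integrate from 0 to 5:
  ∫_0^5 −u''(x) v(x) dx = ∫_0^5 f(x) v(x) dx.
Integrate the LHS by parts once:
  ∫_0^5 −u'' v dx = −[u'(x) v(x)]_0^5 + ∫_0^5 u'(x) v'(x) dx.
Thus ∫_0^5 u'(x) v'(x) dx = ∫_0^5 f(x) v(x) dx + [u'(x) v(x)]_0^5.
Choose V so that boundary terms are either known or forced to vanish.
Mixed BC: u(0) = 0 (Dirichlet) and u'(5) = 1 (Neumann). Define V = {v ∈ H^1(0, 5) : v(0) = 0}. Then [u' v]_0^5 = u'(5)·v(5) − u'(0)·0 = v(5).
Weak formulation: find u (satisfying any essential BC) such that ∫_0^5 u'(x) v'(x) dx = ∫_0^5 f v dx + v(5) for all v ∈ V (Dirichlet at 0 absorbed into V; Neumann datum at x = 5 contributes the boundary term).
Substituting f(x) = 3*sin(π*x), the right-hand side is ∫_0^5 (3*sin(π*x)) v dx + v(5).


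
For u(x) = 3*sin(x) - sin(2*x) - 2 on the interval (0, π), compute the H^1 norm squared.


||u||_{H^1(0,π)}^2 = -24 + 31*π/2

u'(x) = 3*cos(x) - 2*cos(2*x).
Expand u² and (u')² and integrate term by term on (0, π), using: for integers n ≥ 1, ∫_0^π sin²(nx) dx = ∫_0^π cos²(nx) dx = π/2; for n ≠ n', ∫_0^π sin(nx)sin(n'x) dx = ∫_0^π cos(nx)cos(n'x) dx = 0; and by product-to-sum, ∫_0^π sin(nx)cos(n'x) dx = ½∫_0^π [sin((n+n')x) + sin((n−n')x)] dx, which is 0 when n+n' is even and 2n/(n²−n'²) when n+n' is odd (it need not vanish on (0, π)). For the constant mode: ∫_0^π 1 dx = π, ∫_0^π cos(nx) dx = 0, ∫_0^π sin(nx) dx = (1−(−1)^n)/n.
  u² squared terms: (-2)²·∫1 dx = 4·π = 4*π;  (-1)²·∫sin(2x)² dx = 1·π/2 = π/2;  (3)²·∫sin(x)² dx = 9·π/2 = 9*π/2.
  u² cross terms: 2·(-2)·(-1)·∫1·sin(2x) dx = 4·(0) = 0;  2·(-2)·(3)·∫1·sin(x) dx = -12·(2) = -24;  2·(-1)·(3)·∫sin(2x)·sin(x) dx = -6·(0) = 0.
  So ∫_0^π u² dx = 4*π + π/2 + 9*π/2 + 0 − 24 + 0 = -24 + 9*π.
  (u')² squared terms: (-2)²·∫cos(2x)² dx = 4·π/2 = 2*π;  (3)²·∫cos(x)² dx = 9·π/2 = 9*π/2.
  (u')² cross terms: 2·(-2)·(3)·∫cos(2x)·cos(x) dx = -12·(0) = 0.
  So ∫_0^π (u')² dx = 2*π + 9*π/2 + 0 = 13*π/2.
||u||_{H^1}^2 = (-24 + 9*π) + (13*π/2) = -24 + 31*π/2.


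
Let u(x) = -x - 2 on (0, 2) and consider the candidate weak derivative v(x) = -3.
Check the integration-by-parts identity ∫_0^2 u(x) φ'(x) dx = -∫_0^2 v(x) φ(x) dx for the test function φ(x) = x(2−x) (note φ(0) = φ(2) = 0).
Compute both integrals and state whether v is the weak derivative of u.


LHS = 4/3, RHS = 4. No, v is not the weak derivative of u.

u(x) = -x - 2, classical derivative u'(x) = -1.
φ(x) = x(2−x), so φ'(x) = 2 - 2*x.
Note φ(0) = φ(2) = 0, so the boundary term u·φ vanishes.
LHS = ∫_0^2 u(x) φ'(x) dx = ∫_0^2 (2*x^2 + 2*x - 4) dx. Term by term:
  ∫_0^2 2*x^2 dx = 16/3;  ∫_0^2 2*x dx = 4;  ∫_0^2 -4 dx = -8.
Sum: 16/3 + 4 − 8 = 4/3.
So LHS = 4/3.
∫_0^2 v(x) φ(x) dx = ∫_0^2 (3*x^2 - 6*x) dx. Term by term:
  ∫_0^2 3*x^2 dx = 8;  ∫_0^2 -6*x dx = -12.
Sum: 8 − 12 = -4.
So RHS = -∫_0^2 v(x) φ(x) dx = 4.
LHS − RHS = -8/3 ≠ 0, so the identity fails.
(For a valid weak derivative the identity must hold for EVERY test function, in particular this one. The failure shows v is NOT the weak derivative of u.)
Correct weak derivative would be u'(x) = -1.


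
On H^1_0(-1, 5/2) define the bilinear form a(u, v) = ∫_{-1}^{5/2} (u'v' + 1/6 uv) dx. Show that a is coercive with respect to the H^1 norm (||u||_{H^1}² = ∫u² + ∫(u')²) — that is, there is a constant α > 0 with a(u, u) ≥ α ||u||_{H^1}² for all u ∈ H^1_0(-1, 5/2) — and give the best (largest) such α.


α = (49 + 24*π^2)/(6*(4*π^2 + 49))

Coercivity of a(·,·) on H^1_0(-1, 5/2) means a(u, u) ≥ α ||u||_{H^1}² for every u ∈ H^1_0.
The interval has length L = 7/2, and Poincaré/coercivity depend only on L. Here a(u, u) = ∫(u')² + (1/6)·∫u².
Here 0 < c = 1/6 < 1. The condition a(u,u) ≥ α||u||_{H^1}² reads (1−α)∫(u')² ≥ (α−c)∫u². Any admissible α is ≤ 1 (rapidly oscillating u have ∫u²/∫(u')² → 0), and α = 1 would force 0 ≥ (1−c)∫u², impossible since c < 1; so 1−α > 0. By the sharp Poincaré inequality on H^1_0 of an interval of length L, ∫(u')² ≥ (π/L)²∫u² with equality for the first sine mode sin(π(x−x₀)/L) (x₀ the left endpoint), so the inequality holds for all u iff (1−α)(π/L)² ≥ α − c, i.e. α ≤ ((π/L)² + c)/((π/L)² + 1) = (1 + c(L/π)²)/(1 + (L/π)²). With (π/L)² = 4*π^2/49 and c = 1/6, the largest admissible constant is α = ((π/L)² + c)/((π/L)² + 1).
Simplifying, α = (49 + 24*π^2)/(6*(4*π^2 + 49)).


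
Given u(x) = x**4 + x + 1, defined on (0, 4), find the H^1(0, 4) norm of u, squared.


||u||_{H^1}^2 = 21706184/315

The H^1 norm (squared) on an interval (0, L) is
  ||u||_{H^1}^2 = ∫_0^L u(x)^2 dx + ∫_0^L u'(x)^2 dx.
Compute u'(x) = 4*x**3 + 1.
Then u(x)^2 = x**8 + 2*x**5 + 2*x**4 + x**2 + 2*x + 1 and u'(x)^2 = 16*x**6 + 8*x**3 + 1.
Integrate each monomial from 0 to 4 using ∫_0^4 c·x^n dx = c·4^(n+1)/(n+1):
  ∫_0^4 u(x)^2 dx = ∫_0^4 (x^8 + 2*x^5 + 2*x^4 + x^2 + 2*x + 1) dx. Term by term:
    ∫_0^4 x^8 dx = 262144/9;  ∫_0^4 2*x^5 dx = 4096/3;  ∫_0^4 2*x^4 dx = 2048/5;
    ∫_0^4 x^2 dx = 64/3;  ∫_0^4 2*x dx = 16;  ∫_0^4 1 dx = 4.
  Sum: 262144/9 + 4096/3 + 2048/5 + 64/3 + 16 + 4 = 1392452/45.
  ∫_0^4 u'(x)^2 dx = ∫_0^4 (16*x^6 + 8*x^3 + 1) dx. Term by term:
    ∫_0^4 16*x^6 dx = 262144/7;  ∫_0^4 8*x^3 dx = 512;  ∫_0^4 1 dx = 4.
  Sum: 262144/7 + 512 + 4 = 265756/7.
Adding: ||u||_{H^1}^2 = 1392452/45 + 265756/7 = 21706184/315.


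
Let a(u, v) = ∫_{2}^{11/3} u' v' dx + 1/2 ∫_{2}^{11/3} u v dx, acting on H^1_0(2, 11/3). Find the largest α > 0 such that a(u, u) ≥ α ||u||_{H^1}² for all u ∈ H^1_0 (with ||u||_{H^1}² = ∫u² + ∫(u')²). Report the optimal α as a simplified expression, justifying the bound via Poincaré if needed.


α = (25 + 18*π^2)/(2*(25 + 9*π^2))

Coercivity of a(·,·) on H^1_0(2, 11/3) means a(u, u) ≥ α ||u||_{H^1}² for every u ∈ H^1_0.
The interval has length L = 5/3, and Poincaré/coercivity depend only on L. Here a(u, u) = ∫(u')² + (1/2)·∫u².
Here 0 < c = 1/2 < 1. The condition a(u,u) ≥ α||u||_{H^1}² reads (1−α)∫(u')² ≥ (α−c)∫u². Any admissible α is ≤ 1 (rapidly oscillating u have ∫u²/∫(u')² → 0), and α = 1 would force 0 ≥ (1−c)∫u², impossible since c < 1; so 1−α > 0. By the sharp Poincaré inequality on H^1_0 of an interval of length L, ∫(u')² ≥ (π/L)²∫u² with equality for the first sine mode sin(π(x−x₀)/L) (x₀ the left endpoint), so the inequality holds for all u iff (1−α)(π/L)² ≥ α − c, i.e. α ≤ ((π/L)² + c)/((π/L)² + 1) = (1 + c(L/π)²)/(1 + (L/π)²). With (π/L)² = 9*π^2/25 and c = 1/2, the largest admissible constant is α = ((π/L)² + c)/((π/L)² + 1).
Simplifying, α = (25 + 18*π^2)/(2*(25 + 9*π^2)).
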